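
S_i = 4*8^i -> [4, 32, 256, 2048, 16384]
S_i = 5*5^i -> [5, 25, 125, 625, 3125]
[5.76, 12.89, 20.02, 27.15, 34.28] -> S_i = 5.76 + 7.13*i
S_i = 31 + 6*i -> [31, 37, 43, 49, 55]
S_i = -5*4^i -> [-5, -20, -80, -320, -1280]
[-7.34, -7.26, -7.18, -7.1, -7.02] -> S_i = -7.34 + 0.08*i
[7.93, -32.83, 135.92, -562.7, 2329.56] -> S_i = 7.93*(-4.14)^i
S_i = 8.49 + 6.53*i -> [8.49, 15.02, 21.55, 28.08, 34.61]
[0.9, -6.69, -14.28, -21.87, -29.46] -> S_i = 0.90 + -7.59*i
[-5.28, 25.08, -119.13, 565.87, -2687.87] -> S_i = -5.28*(-4.75)^i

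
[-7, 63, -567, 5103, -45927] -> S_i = -7*-9^i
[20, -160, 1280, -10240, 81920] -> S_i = 20*-8^i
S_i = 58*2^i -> [58, 116, 232, 464, 928]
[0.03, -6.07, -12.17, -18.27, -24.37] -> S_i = 0.03 + -6.10*i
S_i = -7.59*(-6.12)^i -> [-7.59, 46.45, -284.28, 1739.79, -10647.5]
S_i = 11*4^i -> [11, 44, 176, 704, 2816]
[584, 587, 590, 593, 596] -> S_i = 584 + 3*i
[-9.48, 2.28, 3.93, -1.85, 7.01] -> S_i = Random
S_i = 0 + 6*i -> [0, 6, 12, 18, 24]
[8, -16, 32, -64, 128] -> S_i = 8*-2^i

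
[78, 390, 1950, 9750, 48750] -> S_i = 78*5^i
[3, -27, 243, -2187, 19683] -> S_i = 3*-9^i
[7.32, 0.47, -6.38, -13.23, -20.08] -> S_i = 7.32 + -6.85*i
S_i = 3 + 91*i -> [3, 94, 185, 276, 367]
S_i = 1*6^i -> [1, 6, 36, 216, 1296]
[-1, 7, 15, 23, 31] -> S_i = -1 + 8*i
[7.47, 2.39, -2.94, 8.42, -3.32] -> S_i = Random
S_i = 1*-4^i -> [1, -4, 16, -64, 256]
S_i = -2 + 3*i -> [-2, 1, 4, 7, 10]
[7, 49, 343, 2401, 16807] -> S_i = 7*7^i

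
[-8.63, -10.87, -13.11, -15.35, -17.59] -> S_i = -8.63 + -2.24*i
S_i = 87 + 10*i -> [87, 97, 107, 117, 127]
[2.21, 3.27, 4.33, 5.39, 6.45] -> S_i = 2.21 + 1.06*i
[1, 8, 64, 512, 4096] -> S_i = 1*8^i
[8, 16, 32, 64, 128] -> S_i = 8*2^i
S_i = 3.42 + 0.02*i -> [3.42, 3.44, 3.46, 3.48, 3.5]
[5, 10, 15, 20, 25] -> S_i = 5 + 5*i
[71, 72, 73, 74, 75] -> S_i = 71 + 1*i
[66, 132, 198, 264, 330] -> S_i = 66 + 66*i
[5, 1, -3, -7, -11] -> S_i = 5 + -4*i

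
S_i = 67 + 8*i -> [67, 75, 83, 91, 99]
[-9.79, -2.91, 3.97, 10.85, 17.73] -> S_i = -9.79 + 6.88*i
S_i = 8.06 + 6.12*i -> [8.06, 14.18, 20.3, 26.42, 32.54]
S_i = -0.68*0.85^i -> [-0.68, -0.58, -0.49, -0.42, -0.35]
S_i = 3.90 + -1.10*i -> [3.9, 2.8, 1.7, 0.6, -0.5]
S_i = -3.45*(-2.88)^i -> [-3.45, 9.94, -28.62, 82.41, -237.35]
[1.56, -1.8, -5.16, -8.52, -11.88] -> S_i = 1.56 + -3.36*i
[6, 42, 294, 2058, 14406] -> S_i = 6*7^i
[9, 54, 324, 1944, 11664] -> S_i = 9*6^i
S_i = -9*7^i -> [-9, -63, -441, -3087, -21609]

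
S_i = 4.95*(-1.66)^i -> [4.95, -8.22, 13.64, -22.64, 37.59]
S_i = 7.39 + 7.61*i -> [7.39, 15.0, 22.61, 30.22, 37.83]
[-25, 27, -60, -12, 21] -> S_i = Random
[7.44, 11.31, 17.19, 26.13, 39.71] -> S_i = 7.44*1.52^i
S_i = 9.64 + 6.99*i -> [9.64, 16.63, 23.62, 30.61, 37.6]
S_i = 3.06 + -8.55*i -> [3.06, -5.49, -14.04, -22.59, -31.14]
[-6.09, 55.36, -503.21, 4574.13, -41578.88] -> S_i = -6.09*(-9.09)^i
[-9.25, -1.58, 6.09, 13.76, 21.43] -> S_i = -9.25 + 7.67*i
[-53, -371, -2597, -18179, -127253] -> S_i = -53*7^i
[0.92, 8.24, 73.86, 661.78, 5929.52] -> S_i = 0.92*8.96^i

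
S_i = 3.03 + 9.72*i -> [3.03, 12.75, 22.47, 32.19, 41.91]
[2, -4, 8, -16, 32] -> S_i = 2*-2^i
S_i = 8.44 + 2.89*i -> [8.44, 11.33, 14.22, 17.11, 20.0]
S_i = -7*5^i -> [-7, -35, -175, -875, -4375]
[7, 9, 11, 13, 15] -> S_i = 7 + 2*i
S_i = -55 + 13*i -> [-55, -42, -29, -16, -3]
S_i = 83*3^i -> [83, 249, 747, 2241, 6723]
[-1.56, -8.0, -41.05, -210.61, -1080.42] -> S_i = -1.56*5.13^i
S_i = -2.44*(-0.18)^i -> [-2.44, 0.44, -0.08, 0.01, -0.0]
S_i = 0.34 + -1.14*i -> [0.34, -0.8, -1.94, -3.08, -4.22]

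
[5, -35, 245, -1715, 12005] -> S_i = 5*-7^i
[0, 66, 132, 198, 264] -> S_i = 0 + 66*i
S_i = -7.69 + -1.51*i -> [-7.69, -9.2, -10.71, -12.22, -13.73]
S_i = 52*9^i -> [52, 468, 4212, 37908, 341172]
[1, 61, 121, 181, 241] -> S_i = 1 + 60*i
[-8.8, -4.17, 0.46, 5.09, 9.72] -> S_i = -8.80 + 4.63*i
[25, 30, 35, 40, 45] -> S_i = 25 + 5*i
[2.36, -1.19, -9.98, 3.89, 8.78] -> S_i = Random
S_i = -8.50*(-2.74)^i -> [-8.5, 23.29, -63.81, 174.85, -479.09]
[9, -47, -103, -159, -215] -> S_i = 9 + -56*i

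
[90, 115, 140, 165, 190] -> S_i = 90 + 25*i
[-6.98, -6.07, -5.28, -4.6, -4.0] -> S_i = -6.98*0.87^i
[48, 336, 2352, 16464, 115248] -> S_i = 48*7^i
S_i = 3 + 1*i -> [3, 4, 5, 6, 7]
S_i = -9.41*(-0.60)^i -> [-9.41, 5.65, -3.39, 2.03, -1.22]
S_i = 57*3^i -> [57, 171, 513, 1539, 4617]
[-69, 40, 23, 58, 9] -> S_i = Random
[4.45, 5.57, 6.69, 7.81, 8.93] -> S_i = 4.45 + 1.12*i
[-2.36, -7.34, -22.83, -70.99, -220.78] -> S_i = -2.36*3.11^i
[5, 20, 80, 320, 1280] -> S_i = 5*4^i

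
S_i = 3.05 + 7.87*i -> [3.05, 10.92, 18.79, 26.66, 34.53]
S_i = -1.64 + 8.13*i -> [-1.64, 6.49, 14.62, 22.75, 30.88]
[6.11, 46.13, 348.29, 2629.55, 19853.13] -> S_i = 6.11*7.55^i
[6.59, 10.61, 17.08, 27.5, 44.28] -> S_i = 6.59*1.61^i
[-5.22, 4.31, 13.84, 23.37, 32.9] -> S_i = -5.22 + 9.53*i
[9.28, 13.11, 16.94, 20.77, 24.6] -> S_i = 9.28 + 3.83*i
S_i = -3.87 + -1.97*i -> [-3.87, -5.84, -7.81, -9.78, -11.75]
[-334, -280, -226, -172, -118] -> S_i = -334 + 54*i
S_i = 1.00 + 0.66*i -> [1.0, 1.66, 2.32, 2.98, 3.64]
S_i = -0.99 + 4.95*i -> [-0.99, 3.96, 8.91, 13.86, 18.81]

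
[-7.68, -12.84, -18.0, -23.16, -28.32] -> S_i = -7.68 + -5.16*i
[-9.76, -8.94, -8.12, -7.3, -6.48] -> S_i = -9.76 + 0.82*i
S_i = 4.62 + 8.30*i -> [4.62, 12.92, 21.22, 29.52, 37.82]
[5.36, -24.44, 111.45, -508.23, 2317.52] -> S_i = 5.36*(-4.56)^i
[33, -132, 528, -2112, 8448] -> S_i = 33*-4^i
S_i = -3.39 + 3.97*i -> [-3.39, 0.58, 4.55, 8.52, 12.49]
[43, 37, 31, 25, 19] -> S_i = 43 + -6*i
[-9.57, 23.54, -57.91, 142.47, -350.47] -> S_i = -9.57*(-2.46)^i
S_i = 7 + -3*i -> [7, 4, 1, -2, -5]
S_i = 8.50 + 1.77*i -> [8.5, 10.27, 12.04, 13.81, 15.58]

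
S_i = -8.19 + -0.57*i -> [-8.19, -8.76, -9.33, -9.9, -10.47]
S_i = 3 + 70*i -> [3, 73, 143, 213, 283]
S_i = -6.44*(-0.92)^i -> [-6.44, 5.92, -5.45, 5.01, -4.61]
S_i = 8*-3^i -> [8, -24, 72, -216, 648]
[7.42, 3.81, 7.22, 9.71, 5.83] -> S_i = Random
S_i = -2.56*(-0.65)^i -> [-2.56, 1.66, -1.08, 0.7, -0.46]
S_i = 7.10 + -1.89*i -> [7.1, 5.21, 3.32, 1.43, -0.46]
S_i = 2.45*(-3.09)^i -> [2.45, -7.57, 23.39, -72.28, 223.36]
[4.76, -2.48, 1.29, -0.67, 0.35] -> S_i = 4.76*(-0.52)^i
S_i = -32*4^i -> [-32, -128, -512, -2048, -8192]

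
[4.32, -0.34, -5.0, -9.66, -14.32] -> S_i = 4.32 + -4.66*i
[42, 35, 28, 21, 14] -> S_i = 42 + -7*i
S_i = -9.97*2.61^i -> [-9.97, -26.02, -67.92, -177.26, -462.65]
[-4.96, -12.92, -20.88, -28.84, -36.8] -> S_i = -4.96 + -7.96*i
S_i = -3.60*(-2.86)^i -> [-3.6, 10.3, -29.45, 84.22, -240.86]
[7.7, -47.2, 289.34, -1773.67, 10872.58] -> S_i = 7.70*(-6.13)^i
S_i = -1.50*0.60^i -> [-1.5, -0.9, -0.54, -0.32, -0.19]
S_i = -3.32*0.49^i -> [-3.32, -1.63, -0.8, -0.39, -0.19]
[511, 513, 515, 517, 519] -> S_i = 511 + 2*i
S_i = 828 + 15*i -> [828, 843, 858, 873, 888]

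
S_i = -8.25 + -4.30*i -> [-8.25, -12.55, -16.85, -21.15, -25.45]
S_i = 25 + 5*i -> [25, 30, 35, 40, 45]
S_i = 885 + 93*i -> [885, 978, 1071, 1164, 1257]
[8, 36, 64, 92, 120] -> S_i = 8 + 28*i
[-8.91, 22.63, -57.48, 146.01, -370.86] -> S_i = -8.91*(-2.54)^i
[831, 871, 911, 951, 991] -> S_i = 831 + 40*i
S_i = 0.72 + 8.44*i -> [0.72, 9.16, 17.6, 26.04, 34.48]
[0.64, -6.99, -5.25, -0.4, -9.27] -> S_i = Random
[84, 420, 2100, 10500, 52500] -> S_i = 84*5^i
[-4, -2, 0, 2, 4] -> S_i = -4 + 2*i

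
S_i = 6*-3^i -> [6, -18, 54, -162, 486]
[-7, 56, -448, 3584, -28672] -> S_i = -7*-8^i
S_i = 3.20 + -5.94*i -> [3.2, -2.74, -8.68, -14.62, -20.56]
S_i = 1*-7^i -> [1, -7, 49, -343, 2401]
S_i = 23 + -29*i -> [23, -6, -35, -64, -93]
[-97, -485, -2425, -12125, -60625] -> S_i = -97*5^i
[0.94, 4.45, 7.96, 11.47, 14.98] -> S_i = 0.94 + 3.51*i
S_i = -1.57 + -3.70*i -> [-1.57, -5.27, -8.97, -12.67, -16.37]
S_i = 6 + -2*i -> [6, 4, 2, 0, -2]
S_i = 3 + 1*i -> [3, 4, 5, 6, 7]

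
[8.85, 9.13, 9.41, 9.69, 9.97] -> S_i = 8.85 + 0.28*i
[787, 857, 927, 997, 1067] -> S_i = 787 + 70*i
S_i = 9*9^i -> [9, 81, 729, 6561, 59049]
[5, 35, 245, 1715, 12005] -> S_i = 5*7^i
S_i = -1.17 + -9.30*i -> [-1.17, -10.47, -19.77, -29.07, -38.37]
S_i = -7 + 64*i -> [-7, 57, 121, 185, 249]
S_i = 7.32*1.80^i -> [7.32, 13.18, 23.72, 42.69, 76.84]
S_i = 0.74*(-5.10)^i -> [0.74, -3.77, 19.25, -98.16, 500.62]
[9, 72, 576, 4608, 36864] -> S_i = 9*8^i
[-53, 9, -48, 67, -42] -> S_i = Random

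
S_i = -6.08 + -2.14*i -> [-6.08, -8.22, -10.36, -12.5, -14.64]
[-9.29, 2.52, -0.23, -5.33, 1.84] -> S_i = Random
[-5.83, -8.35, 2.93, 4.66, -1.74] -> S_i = Random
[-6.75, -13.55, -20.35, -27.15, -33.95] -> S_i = -6.75 + -6.80*i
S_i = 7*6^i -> [7, 42, 252, 1512, 9072]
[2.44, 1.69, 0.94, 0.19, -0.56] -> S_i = 2.44 + -0.75*i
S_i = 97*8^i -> [97, 776, 6208, 49664, 397312]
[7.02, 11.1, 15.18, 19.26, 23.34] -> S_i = 7.02 + 4.08*i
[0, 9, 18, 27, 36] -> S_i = 0 + 9*i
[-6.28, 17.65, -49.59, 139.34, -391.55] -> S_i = -6.28*(-2.81)^i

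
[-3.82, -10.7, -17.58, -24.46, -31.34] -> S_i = -3.82 + -6.88*i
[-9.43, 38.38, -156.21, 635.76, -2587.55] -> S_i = -9.43*(-4.07)^i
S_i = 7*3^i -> [7, 21, 63, 189, 567]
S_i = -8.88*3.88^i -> [-8.88, -34.45, -133.68, -518.69, -2012.52]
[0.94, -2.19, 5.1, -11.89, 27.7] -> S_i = 0.94*(-2.33)^i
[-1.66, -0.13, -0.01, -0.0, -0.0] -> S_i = -1.66*0.08^i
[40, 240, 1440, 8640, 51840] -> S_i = 40*6^i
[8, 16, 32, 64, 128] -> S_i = 8*2^i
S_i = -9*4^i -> [-9, -36, -144, -576, -2304]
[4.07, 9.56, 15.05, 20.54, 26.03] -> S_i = 4.07 + 5.49*i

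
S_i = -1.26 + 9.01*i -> [-1.26, 7.75, 16.76, 25.77, 34.78]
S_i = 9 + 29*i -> [9, 38, 67, 96, 125]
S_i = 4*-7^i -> [4, -28, 196, -1372, 9604]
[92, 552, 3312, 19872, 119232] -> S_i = 92*6^i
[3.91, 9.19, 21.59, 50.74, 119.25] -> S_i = 3.91*2.35^i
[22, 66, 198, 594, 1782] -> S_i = 22*3^i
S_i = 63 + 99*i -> [63, 162, 261, 360, 459]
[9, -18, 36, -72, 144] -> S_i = 9*-2^i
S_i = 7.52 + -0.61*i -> [7.52, 6.91, 6.3, 5.69, 5.08]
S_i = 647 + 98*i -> [647, 745, 843, 941, 1039]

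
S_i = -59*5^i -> [-59, -295, -1475, -7375, -36875]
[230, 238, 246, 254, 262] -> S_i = 230 + 8*i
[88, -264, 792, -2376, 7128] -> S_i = 88*-3^i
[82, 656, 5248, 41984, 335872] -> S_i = 82*8^i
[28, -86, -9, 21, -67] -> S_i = Random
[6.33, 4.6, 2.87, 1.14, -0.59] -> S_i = 6.33 + -1.73*i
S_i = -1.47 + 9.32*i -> [-1.47, 7.85, 17.17, 26.49, 35.81]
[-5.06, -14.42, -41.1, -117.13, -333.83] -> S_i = -5.06*2.85^i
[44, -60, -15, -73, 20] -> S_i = Random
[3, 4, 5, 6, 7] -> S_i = 3 + 1*i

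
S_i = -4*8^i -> [-4, -32, -256, -2048, -16384]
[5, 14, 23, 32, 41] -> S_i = 5 + 9*i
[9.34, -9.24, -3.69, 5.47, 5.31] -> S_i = Random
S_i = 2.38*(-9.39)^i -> [2.38, -22.35, 209.85, -1970.49, 18502.88]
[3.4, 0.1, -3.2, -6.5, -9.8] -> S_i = 3.40 + -3.30*i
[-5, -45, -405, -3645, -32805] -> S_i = -5*9^i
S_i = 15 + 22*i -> [15, 37, 59, 81, 103]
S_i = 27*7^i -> [27, 189, 1323, 9261, 64827]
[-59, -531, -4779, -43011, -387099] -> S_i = -59*9^i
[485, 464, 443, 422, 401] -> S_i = 485 + -21*i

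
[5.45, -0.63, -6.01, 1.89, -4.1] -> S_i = Random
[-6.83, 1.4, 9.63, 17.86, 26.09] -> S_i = -6.83 + 8.23*i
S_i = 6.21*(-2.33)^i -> [6.21, -14.47, 33.71, -78.55, 183.03]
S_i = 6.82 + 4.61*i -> [6.82, 11.43, 16.04, 20.65, 25.26]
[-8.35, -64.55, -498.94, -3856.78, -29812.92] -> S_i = -8.35*7.73^i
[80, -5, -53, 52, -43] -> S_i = Random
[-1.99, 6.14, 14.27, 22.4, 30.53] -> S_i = -1.99 + 8.13*i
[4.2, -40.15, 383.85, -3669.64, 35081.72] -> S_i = 4.20*(-9.56)^i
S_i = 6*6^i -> [6, 36, 216, 1296, 7776]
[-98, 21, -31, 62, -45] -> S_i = Random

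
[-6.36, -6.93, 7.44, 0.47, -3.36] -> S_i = Random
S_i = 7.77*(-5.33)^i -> [7.77, -41.41, 220.74, -1176.53, 6270.9]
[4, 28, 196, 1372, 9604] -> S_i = 4*7^i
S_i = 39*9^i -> [39, 351, 3159, 28431, 255879]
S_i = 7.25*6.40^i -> [7.25, 46.4, 296.96, 1900.54, 12163.48]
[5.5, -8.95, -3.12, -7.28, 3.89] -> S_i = Random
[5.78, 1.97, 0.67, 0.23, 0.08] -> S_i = 5.78*0.34^i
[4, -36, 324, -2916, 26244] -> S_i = 4*-9^i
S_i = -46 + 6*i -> [-46, -40, -34, -28, -22]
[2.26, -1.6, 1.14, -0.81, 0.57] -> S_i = 2.26*(-0.71)^i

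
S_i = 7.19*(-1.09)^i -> [7.19, -7.84, 8.54, -9.31, 10.15]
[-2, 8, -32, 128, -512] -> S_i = -2*-4^i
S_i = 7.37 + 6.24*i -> [7.37, 13.61, 19.85, 26.09, 32.33]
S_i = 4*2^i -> [4, 8, 16, 32, 64]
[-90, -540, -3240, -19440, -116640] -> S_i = -90*6^i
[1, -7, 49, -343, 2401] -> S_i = 1*-7^i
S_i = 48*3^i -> [48, 144, 432, 1296, 3888]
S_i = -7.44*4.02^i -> [-7.44, -29.91, -120.23, -483.34, -1943.02]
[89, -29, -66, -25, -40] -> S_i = Random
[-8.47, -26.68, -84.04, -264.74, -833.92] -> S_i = -8.47*3.15^i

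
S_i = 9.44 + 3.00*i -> [9.44, 12.44, 15.44, 18.44, 21.44]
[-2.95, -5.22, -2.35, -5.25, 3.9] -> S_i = Random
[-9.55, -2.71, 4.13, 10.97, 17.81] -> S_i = -9.55 + 6.84*i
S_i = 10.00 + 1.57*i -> [10.0, 11.57, 13.14, 14.71, 16.28]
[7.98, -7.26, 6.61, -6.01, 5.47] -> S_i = 7.98*(-0.91)^i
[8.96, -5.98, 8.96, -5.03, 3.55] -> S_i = Random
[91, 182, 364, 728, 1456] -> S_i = 91*2^i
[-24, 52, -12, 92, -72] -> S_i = Random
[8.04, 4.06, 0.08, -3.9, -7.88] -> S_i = 8.04 + -3.98*i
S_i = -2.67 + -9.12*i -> [-2.67, -11.79, -20.91, -30.03, -39.15]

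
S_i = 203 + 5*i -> [203, 208, 213, 218, 223]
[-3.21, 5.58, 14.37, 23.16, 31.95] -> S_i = -3.21 + 8.79*i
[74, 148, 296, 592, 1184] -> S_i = 74*2^i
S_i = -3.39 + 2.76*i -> [-3.39, -0.63, 2.13, 4.89, 7.65]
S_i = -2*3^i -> [-2, -6, -18, -54, -162]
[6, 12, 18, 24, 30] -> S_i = 6 + 6*i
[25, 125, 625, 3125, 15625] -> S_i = 25*5^i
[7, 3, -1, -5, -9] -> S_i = 7 + -4*i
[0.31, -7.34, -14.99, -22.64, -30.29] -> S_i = 0.31 + -7.65*i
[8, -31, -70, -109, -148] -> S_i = 8 + -39*i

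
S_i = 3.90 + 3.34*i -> [3.9, 7.24, 10.58, 13.92, 17.26]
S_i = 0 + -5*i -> [0, -5, -10, -15, -20]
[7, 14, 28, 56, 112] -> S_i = 7*2^i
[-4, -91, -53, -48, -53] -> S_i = Random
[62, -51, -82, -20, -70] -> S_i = Random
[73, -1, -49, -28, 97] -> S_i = Random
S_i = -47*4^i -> [-47, -188, -752, -3008, -12032]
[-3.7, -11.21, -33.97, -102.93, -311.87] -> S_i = -3.70*3.03^i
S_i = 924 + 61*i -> [924, 985, 1046, 1107, 1168]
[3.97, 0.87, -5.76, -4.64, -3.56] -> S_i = Random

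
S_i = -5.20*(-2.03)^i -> [-5.2, 10.56, -21.43, 43.5, -88.31]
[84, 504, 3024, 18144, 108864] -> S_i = 84*6^i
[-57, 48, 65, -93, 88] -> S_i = Random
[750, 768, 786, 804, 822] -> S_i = 750 + 18*i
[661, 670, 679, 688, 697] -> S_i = 661 + 9*i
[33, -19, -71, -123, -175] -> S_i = 33 + -52*i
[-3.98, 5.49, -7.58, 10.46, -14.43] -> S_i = -3.98*(-1.38)^i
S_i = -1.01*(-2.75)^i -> [-1.01, 2.78, -7.64, 21.0, -57.76]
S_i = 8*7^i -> [8, 56, 392, 2744, 19208]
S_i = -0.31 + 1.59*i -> [-0.31, 1.28, 2.87, 4.46, 6.05]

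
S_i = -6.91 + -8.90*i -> [-6.91, -15.81, -24.71, -33.61, -42.51]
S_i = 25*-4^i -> [25, -100, 400, -1600, 6400]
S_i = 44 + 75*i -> [44, 119, 194, 269, 344]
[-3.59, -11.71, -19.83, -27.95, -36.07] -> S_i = -3.59 + -8.12*i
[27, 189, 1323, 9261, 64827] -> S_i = 27*7^i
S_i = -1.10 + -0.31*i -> [-1.1, -1.41, -1.72, -2.03, -2.34]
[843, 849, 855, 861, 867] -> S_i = 843 + 6*i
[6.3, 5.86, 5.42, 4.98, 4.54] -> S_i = 6.30 + -0.44*i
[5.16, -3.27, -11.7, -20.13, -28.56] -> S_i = 5.16 + -8.43*i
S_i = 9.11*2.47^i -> [9.11, 22.5, 55.58, 137.28, 339.08]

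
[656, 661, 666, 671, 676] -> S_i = 656 + 5*i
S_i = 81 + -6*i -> [81, 75, 69, 63, 57]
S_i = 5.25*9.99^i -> [5.25, 52.45, 523.95, 5234.27, 52290.31]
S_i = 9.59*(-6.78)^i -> [9.59, -65.02, 440.84, -2988.87, 20264.57]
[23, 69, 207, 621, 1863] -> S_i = 23*3^i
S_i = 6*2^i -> [6, 12, 24, 48, 96]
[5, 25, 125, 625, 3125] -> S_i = 5*5^i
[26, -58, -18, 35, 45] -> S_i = Random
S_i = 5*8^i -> [5, 40, 320, 2560, 20480]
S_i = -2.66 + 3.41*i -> [-2.66, 0.75, 4.16, 7.57, 10.98]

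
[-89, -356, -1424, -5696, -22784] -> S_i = -89*4^i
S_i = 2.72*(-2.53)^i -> [2.72, -6.88, 17.41, -44.05, 111.44]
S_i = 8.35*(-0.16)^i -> [8.35, -1.34, 0.21, -0.03, 0.01]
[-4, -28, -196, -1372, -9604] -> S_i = -4*7^i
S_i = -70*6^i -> [-70, -420, -2520, -15120, -90720]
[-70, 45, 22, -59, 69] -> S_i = Random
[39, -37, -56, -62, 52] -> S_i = Random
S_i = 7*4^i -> [7, 28, 112, 448, 1792]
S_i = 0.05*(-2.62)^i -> [0.05, -0.13, 0.34, -0.9, 2.36]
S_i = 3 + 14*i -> [3, 17, 31, 45, 59]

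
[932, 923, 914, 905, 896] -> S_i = 932 + -9*i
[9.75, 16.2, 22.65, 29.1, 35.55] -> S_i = 9.75 + 6.45*i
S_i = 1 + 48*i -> [1, 49, 97, 145, 193]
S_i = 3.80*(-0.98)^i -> [3.8, -3.72, 3.65, -3.58, 3.5]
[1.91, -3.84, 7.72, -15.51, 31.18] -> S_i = 1.91*(-2.01)^i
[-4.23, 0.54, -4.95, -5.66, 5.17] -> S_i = Random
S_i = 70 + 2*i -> [70, 72, 74, 76, 78]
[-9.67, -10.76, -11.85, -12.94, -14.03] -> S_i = -9.67 + -1.09*i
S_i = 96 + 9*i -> [96, 105, 114, 123, 132]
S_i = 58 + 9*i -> [58, 67, 76, 85, 94]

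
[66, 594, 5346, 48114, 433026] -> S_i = 66*9^i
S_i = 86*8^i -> [86, 688, 5504, 44032, 352256]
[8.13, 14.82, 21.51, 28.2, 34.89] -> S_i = 8.13 + 6.69*i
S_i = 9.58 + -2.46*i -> [9.58, 7.12, 4.66, 2.2, -0.26]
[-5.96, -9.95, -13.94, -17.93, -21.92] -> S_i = -5.96 + -3.99*i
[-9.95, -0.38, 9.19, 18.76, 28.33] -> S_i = -9.95 + 9.57*i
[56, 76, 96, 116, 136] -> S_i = 56 + 20*i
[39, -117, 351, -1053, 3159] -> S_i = 39*-3^i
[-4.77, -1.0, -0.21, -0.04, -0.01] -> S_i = -4.77*0.21^i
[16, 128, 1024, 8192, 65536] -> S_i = 16*8^i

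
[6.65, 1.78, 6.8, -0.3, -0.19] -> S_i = Random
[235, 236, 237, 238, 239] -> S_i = 235 + 1*i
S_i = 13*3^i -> [13, 39, 117, 351, 1053]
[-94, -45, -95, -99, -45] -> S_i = Random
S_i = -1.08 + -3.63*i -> [-1.08, -4.71, -8.34, -11.97, -15.6]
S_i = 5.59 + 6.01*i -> [5.59, 11.6, 17.61, 23.62, 29.63]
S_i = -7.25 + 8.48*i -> [-7.25, 1.23, 9.71, 18.19, 26.67]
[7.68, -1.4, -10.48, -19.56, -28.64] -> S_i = 7.68 + -9.08*i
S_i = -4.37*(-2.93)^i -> [-4.37, 12.8, -37.52, 109.92, -322.07]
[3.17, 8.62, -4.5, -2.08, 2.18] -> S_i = Random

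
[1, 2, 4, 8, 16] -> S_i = 1*2^i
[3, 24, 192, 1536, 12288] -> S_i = 3*8^i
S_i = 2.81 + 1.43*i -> [2.81, 4.24, 5.67, 7.1, 8.53]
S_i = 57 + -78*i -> [57, -21, -99, -177, -255]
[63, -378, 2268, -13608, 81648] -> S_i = 63*-6^i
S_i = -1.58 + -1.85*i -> [-1.58, -3.43, -5.28, -7.13, -8.98]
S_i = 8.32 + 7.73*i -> [8.32, 16.05, 23.78, 31.51, 39.24]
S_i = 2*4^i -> [2, 8, 32, 128, 512]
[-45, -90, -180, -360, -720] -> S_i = -45*2^i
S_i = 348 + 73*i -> [348, 421, 494, 567, 640]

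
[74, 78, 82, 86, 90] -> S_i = 74 + 4*i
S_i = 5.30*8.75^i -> [5.3, 46.38, 405.78, 3550.59, 31067.63]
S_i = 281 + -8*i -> [281, 273, 265, 257, 249]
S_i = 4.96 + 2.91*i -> [4.96, 7.87, 10.78, 13.69, 16.6]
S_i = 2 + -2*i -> [2, 0, -2, -4, -6]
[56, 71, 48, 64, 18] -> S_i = Random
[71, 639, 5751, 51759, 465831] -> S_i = 71*9^i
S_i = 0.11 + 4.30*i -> [0.11, 4.41, 8.71, 13.01, 17.31]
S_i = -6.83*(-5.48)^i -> [-6.83, 37.43, -205.11, 1123.99, -6159.46]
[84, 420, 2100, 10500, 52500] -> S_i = 84*5^i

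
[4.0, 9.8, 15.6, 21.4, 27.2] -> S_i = 4.00 + 5.80*i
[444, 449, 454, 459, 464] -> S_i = 444 + 5*i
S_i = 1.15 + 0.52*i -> [1.15, 1.67, 2.19, 2.71, 3.23]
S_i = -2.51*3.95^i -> [-2.51, -9.91, -39.16, -154.69, -611.03]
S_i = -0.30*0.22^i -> [-0.3, -0.07, -0.01, -0.0, -0.0]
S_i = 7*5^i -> [7, 35, 175, 875, 4375]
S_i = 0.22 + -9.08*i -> [0.22, -8.86, -17.94, -27.02, -36.1]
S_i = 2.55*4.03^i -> [2.55, 10.28, 41.41, 166.9, 672.61]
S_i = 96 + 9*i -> [96, 105, 114, 123, 132]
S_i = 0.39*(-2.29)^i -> [0.39, -0.89, 2.05, -4.68, 10.73]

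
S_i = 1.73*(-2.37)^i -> [1.73, -4.1, 9.72, -23.03, 54.58]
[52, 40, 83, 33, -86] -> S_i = Random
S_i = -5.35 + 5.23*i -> [-5.35, -0.12, 5.11, 10.34, 15.57]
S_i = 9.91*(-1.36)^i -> [9.91, -13.48, 18.33, -24.93, 33.9]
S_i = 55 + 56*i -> [55, 111, 167, 223, 279]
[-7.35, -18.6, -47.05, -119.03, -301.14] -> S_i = -7.35*2.53^i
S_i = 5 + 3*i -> [5, 8, 11, 14, 17]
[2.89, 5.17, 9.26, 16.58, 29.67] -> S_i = 2.89*1.79^i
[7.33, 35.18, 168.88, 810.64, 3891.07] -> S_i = 7.33*4.80^i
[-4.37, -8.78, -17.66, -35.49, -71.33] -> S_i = -4.37*2.01^i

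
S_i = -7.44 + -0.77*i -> [-7.44, -8.21, -8.98, -9.75, -10.52]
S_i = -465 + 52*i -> [-465, -413, -361, -309, -257]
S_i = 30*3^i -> [30, 90, 270, 810, 2430]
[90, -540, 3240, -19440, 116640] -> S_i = 90*-6^i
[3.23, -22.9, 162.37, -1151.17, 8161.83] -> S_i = 3.23*(-7.09)^i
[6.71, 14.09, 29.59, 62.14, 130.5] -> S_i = 6.71*2.10^i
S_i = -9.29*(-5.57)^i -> [-9.29, 51.75, -288.22, 1605.39, -8942.04]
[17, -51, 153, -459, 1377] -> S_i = 17*-3^i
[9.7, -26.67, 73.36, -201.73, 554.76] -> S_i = 9.70*(-2.75)^i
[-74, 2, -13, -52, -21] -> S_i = Random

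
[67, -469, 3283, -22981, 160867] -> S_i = 67*-7^i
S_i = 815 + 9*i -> [815, 824, 833, 842, 851]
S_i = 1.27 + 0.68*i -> [1.27, 1.95, 2.63, 3.31, 3.99]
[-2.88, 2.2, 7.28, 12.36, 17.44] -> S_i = -2.88 + 5.08*i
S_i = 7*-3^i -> [7, -21, 63, -189, 567]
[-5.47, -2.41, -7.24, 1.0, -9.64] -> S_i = Random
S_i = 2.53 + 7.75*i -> [2.53, 10.28, 18.03, 25.78, 33.53]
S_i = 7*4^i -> [7, 28, 112, 448, 1792]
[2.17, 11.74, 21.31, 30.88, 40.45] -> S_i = 2.17 + 9.57*i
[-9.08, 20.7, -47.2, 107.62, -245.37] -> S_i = -9.08*(-2.28)^i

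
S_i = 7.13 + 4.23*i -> [7.13, 11.36, 15.59, 19.82, 24.05]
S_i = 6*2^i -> [6, 12, 24, 48, 96]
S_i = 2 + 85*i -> [2, 87, 172, 257, 342]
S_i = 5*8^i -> [5, 40, 320, 2560, 20480]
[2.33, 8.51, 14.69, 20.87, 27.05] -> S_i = 2.33 + 6.18*i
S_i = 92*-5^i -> [92, -460, 2300, -11500, 57500]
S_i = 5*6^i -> [5, 30, 180, 1080, 6480]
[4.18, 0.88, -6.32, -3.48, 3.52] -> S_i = Random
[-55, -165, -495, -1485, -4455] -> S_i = -55*3^i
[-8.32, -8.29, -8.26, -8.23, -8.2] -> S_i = -8.32 + 0.03*i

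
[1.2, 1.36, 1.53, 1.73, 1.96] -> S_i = 1.20*1.13^i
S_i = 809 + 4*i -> [809, 813, 817, 821, 825]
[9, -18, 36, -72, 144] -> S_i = 9*-2^i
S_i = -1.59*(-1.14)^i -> [-1.59, 1.81, -2.07, 2.36, -2.69]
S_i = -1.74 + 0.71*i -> [-1.74, -1.03, -0.32, 0.39, 1.1]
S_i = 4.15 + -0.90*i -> [4.15, 3.25, 2.35, 1.45, 0.55]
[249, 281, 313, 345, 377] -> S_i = 249 + 32*i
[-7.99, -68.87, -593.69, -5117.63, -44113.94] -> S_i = -7.99*8.62^i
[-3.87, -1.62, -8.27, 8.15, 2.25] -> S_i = Random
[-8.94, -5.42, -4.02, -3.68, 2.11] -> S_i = Random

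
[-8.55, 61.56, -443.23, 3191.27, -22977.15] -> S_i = -8.55*(-7.20)^i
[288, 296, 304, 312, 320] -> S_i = 288 + 8*i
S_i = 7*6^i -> [7, 42, 252, 1512, 9072]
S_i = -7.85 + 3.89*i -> [-7.85, -3.96, -0.07, 3.82, 7.71]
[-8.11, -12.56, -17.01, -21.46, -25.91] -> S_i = -8.11 + -4.45*i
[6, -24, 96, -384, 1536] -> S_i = 6*-4^i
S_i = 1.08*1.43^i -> [1.08, 1.54, 2.21, 3.16, 4.52]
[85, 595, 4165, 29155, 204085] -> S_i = 85*7^i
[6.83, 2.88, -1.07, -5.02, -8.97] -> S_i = 6.83 + -3.95*i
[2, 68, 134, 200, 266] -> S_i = 2 + 66*i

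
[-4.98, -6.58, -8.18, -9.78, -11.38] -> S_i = -4.98 + -1.60*i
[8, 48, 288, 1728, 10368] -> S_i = 8*6^i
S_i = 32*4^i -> [32, 128, 512, 2048, 8192]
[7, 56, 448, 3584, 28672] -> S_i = 7*8^i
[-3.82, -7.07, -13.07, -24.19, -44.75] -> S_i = -3.82*1.85^i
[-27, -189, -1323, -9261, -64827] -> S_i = -27*7^i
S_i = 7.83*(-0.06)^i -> [7.83, -0.47, 0.03, -0.0, 0.0]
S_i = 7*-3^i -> [7, -21, 63, -189, 567]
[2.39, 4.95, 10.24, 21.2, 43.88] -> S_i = 2.39*2.07^i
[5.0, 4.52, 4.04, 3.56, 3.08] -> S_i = 5.00 + -0.48*i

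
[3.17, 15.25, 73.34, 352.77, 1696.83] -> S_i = 3.17*4.81^i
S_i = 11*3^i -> [11, 33, 99, 297, 891]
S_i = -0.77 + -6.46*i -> [-0.77, -7.23, -13.69, -20.15, -26.61]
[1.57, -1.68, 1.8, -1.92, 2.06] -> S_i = 1.57*(-1.07)^i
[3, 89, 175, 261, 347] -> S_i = 3 + 86*i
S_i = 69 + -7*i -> [69, 62, 55, 48, 41]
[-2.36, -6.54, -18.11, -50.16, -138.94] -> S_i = -2.36*2.77^i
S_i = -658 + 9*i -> [-658, -649, -640, -631, -622]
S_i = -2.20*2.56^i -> [-2.2, -5.63, -14.42, -36.91, -94.49]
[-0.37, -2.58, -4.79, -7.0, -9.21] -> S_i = -0.37 + -2.21*i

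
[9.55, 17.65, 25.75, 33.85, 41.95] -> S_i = 9.55 + 8.10*i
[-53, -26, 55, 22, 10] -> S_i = Random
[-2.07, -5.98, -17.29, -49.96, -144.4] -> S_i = -2.07*2.89^i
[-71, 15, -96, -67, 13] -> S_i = Random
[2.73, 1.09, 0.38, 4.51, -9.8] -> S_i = Random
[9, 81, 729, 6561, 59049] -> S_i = 9*9^i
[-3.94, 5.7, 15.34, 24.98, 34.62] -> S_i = -3.94 + 9.64*i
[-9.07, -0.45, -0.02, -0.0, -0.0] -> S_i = -9.07*0.05^i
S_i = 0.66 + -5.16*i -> [0.66, -4.5, -9.66, -14.82, -19.98]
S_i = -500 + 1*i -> [-500, -499, -498, -497, -496]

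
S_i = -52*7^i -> [-52, -364, -2548, -17836, -124852]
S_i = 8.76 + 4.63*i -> [8.76, 13.39, 18.02, 22.65, 27.28]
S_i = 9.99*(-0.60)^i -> [9.99, -5.99, 3.6, -2.16, 1.29]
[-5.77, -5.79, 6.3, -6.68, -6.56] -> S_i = Random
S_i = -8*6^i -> [-8, -48, -288, -1728, -10368]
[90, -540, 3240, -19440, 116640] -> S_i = 90*-6^i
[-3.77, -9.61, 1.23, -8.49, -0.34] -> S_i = Random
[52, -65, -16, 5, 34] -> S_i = Random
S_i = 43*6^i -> [43, 258, 1548, 9288, 55728]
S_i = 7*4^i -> [7, 28, 112, 448, 1792]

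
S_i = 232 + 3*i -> [232, 235, 238, 241, 244]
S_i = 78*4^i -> [78, 312, 1248, 4992, 19968]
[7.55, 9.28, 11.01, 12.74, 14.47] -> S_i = 7.55 + 1.73*i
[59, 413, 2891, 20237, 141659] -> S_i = 59*7^i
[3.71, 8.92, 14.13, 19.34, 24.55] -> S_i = 3.71 + 5.21*i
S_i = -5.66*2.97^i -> [-5.66, -16.81, -49.93, -148.28, -440.39]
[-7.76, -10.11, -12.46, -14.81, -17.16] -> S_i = -7.76 + -2.35*i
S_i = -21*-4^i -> [-21, 84, -336, 1344, -5376]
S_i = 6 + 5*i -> [6, 11, 16, 21, 26]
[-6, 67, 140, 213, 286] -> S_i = -6 + 73*i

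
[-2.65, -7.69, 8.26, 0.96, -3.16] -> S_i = Random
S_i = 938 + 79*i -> [938, 1017, 1096, 1175, 1254]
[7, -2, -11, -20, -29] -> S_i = 7 + -9*i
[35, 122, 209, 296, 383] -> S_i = 35 + 87*i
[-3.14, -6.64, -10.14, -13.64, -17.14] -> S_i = -3.14 + -3.50*i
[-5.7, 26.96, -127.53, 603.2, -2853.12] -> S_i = -5.70*(-4.73)^i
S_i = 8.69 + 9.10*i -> [8.69, 17.79, 26.89, 35.99, 45.09]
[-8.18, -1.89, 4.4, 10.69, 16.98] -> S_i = -8.18 + 6.29*i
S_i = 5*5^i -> [5, 25, 125, 625, 3125]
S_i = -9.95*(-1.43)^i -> [-9.95, 14.23, -20.35, 29.1, -41.61]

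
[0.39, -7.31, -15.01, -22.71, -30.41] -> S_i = 0.39 + -7.70*i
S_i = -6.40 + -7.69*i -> [-6.4, -14.09, -21.78, -29.47, -37.16]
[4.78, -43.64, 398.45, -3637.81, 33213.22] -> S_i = 4.78*(-9.13)^i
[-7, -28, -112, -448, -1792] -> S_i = -7*4^i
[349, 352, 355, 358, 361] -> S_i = 349 + 3*i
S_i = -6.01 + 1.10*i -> [-6.01, -4.91, -3.81, -2.71, -1.61]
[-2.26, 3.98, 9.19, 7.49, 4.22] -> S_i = Random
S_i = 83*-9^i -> [83, -747, 6723, -60507, 544563]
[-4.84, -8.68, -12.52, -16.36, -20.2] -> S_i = -4.84 + -3.84*i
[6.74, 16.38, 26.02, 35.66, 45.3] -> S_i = 6.74 + 9.64*i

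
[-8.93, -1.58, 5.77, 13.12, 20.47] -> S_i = -8.93 + 7.35*i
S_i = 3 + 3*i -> [3, 6, 9, 12, 15]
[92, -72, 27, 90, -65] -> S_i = Random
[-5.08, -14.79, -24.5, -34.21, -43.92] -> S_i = -5.08 + -9.71*i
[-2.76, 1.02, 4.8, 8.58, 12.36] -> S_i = -2.76 + 3.78*i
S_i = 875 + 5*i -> [875, 880, 885, 890, 895]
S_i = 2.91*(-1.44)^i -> [2.91, -4.19, 6.03, -8.69, 12.51]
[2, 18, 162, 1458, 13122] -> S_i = 2*9^i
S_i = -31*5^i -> [-31, -155, -775, -3875, -19375]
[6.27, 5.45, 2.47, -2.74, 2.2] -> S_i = Random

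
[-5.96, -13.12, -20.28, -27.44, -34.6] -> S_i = -5.96 + -7.16*i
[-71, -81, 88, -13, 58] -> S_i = Random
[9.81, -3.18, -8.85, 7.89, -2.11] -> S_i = Random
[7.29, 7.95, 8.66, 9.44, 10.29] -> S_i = 7.29*1.09^i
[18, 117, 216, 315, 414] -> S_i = 18 + 99*i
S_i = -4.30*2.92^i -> [-4.3, -12.56, -36.66, -107.06, -312.61]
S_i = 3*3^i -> [3, 9, 27, 81, 243]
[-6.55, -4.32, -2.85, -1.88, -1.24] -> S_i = -6.55*0.66^i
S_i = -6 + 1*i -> [-6, -5, -4, -3, -2]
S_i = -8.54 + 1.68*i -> [-8.54, -6.86, -5.18, -3.5, -1.82]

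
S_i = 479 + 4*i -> [479, 483, 487, 491, 495]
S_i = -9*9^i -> [-9, -81, -729, -6561, -59049]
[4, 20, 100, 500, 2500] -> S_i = 4*5^i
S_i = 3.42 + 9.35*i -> [3.42, 12.77, 22.12, 31.47, 40.82]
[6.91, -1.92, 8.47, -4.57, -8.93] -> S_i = Random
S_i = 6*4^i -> [6, 24, 96, 384, 1536]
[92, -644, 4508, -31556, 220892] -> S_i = 92*-7^i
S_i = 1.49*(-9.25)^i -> [1.49, -13.78, 127.49, -1179.27, 10908.2]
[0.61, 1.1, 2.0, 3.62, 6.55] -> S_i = 0.61*1.81^i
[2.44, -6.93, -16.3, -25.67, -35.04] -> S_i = 2.44 + -9.37*i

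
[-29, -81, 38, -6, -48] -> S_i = Random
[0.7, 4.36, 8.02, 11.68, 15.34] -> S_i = 0.70 + 3.66*i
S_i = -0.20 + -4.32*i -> [-0.2, -4.52, -8.84, -13.16, -17.48]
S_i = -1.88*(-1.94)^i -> [-1.88, 3.65, -7.08, 13.73, -26.63]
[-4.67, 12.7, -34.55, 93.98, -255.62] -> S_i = -4.67*(-2.72)^i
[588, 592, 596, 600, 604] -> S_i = 588 + 4*i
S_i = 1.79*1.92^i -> [1.79, 3.44, 6.6, 12.67, 24.33]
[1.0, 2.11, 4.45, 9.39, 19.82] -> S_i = 1.00*2.11^i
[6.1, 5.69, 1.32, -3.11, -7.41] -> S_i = Random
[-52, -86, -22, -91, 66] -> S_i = Random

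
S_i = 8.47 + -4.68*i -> [8.47, 3.79, -0.89, -5.57, -10.25]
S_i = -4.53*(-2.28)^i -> [-4.53, 10.33, -23.55, 53.69, -122.42]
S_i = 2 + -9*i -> [2, -7, -16, -25, -34]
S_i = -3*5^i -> [-3, -15, -75, -375, -1875]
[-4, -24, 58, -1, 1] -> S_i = Random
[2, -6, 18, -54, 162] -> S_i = 2*-3^i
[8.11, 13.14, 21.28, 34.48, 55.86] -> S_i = 8.11*1.62^i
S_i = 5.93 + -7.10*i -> [5.93, -1.17, -8.27, -15.37, -22.47]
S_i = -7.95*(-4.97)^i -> [-7.95, 39.51, -196.37, 975.97, -4850.57]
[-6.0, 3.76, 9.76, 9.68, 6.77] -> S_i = Random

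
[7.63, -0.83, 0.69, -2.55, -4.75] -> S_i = Random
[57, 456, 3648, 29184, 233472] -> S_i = 57*8^i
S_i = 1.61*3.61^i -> [1.61, 5.81, 20.98, 75.74, 273.44]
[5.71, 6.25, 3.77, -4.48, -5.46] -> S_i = Random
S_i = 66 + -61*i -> [66, 5, -56, -117, -178]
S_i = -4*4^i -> [-4, -16, -64, -256, -1024]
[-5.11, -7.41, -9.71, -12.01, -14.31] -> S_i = -5.11 + -2.30*i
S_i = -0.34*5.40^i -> [-0.34, -1.84, -9.91, -53.54, -289.1]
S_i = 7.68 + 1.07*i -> [7.68, 8.75, 9.82, 10.89, 11.96]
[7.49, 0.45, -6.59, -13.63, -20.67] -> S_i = 7.49 + -7.04*i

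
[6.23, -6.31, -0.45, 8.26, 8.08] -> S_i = Random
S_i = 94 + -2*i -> [94, 92, 90, 88, 86]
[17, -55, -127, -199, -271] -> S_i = 17 + -72*i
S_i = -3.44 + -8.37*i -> [-3.44, -11.81, -20.18, -28.55, -36.92]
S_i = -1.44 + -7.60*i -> [-1.44, -9.04, -16.64, -24.24, -31.84]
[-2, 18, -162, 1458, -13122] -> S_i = -2*-9^i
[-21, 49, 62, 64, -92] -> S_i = Random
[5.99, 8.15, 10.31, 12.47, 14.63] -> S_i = 5.99 + 2.16*i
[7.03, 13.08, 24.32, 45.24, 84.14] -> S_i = 7.03*1.86^i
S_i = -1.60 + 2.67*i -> [-1.6, 1.07, 3.74, 6.41, 9.08]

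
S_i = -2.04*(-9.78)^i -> [-2.04, 19.95, -195.12, 1908.3, -18663.18]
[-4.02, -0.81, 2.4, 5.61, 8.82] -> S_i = -4.02 + 3.21*i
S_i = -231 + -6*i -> [-231, -237, -243, -249, -255]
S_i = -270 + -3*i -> [-270, -273, -276, -279, -282]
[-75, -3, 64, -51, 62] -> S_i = Random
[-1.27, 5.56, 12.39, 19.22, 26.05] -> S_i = -1.27 + 6.83*i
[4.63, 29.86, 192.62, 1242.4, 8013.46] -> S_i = 4.63*6.45^i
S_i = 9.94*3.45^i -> [9.94, 34.29, 118.31, 408.17, 1408.19]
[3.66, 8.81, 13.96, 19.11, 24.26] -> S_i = 3.66 + 5.15*i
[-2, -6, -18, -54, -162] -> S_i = -2*3^i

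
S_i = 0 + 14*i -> [0, 14, 28, 42, 56]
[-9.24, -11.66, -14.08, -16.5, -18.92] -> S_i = -9.24 + -2.42*i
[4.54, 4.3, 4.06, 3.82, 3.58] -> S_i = 4.54 + -0.24*i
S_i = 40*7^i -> [40, 280, 1960, 13720, 96040]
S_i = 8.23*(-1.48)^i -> [8.23, -12.18, 18.03, -26.68, 39.49]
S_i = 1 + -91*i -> [1, -90, -181, -272, -363]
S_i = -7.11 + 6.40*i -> [-7.11, -0.71, 5.69, 12.09, 18.49]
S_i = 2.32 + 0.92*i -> [2.32, 3.24, 4.16, 5.08, 6.0]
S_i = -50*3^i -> [-50, -150, -450, -1350, -4050]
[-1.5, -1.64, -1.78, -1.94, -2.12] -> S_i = -1.50*1.09^i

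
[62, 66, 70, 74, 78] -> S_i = 62 + 4*i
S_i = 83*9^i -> [83, 747, 6723, 60507, 544563]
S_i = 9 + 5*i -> [9, 14, 19, 24, 29]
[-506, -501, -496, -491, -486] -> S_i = -506 + 5*i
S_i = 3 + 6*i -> [3, 9, 15, 21, 27]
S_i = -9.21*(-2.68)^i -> [-9.21, 24.68, -66.15, 177.28, -475.12]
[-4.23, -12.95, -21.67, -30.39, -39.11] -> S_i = -4.23 + -8.72*i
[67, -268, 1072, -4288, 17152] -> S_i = 67*-4^i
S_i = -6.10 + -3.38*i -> [-6.1, -9.48, -12.86, -16.24, -19.62]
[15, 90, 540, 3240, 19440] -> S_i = 15*6^i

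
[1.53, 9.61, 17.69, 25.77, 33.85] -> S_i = 1.53 + 8.08*i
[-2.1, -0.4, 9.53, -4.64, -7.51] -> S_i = Random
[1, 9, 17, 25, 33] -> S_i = 1 + 8*i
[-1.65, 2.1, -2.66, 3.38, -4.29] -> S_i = -1.65*(-1.27)^i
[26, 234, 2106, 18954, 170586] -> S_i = 26*9^i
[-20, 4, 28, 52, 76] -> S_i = -20 + 24*i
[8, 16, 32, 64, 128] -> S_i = 8*2^i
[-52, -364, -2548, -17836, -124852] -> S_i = -52*7^i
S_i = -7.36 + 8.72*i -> [-7.36, 1.36, 10.08, 18.8, 27.52]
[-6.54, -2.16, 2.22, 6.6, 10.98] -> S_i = -6.54 + 4.38*i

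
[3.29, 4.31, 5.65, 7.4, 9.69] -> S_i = 3.29*1.31^i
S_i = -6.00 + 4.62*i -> [-6.0, -1.38, 3.24, 7.86, 12.48]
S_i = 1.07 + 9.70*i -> [1.07, 10.77, 20.47, 30.17, 39.87]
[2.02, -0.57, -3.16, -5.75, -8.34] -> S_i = 2.02 + -2.59*i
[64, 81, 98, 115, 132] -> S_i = 64 + 17*i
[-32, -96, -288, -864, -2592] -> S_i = -32*3^i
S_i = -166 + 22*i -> [-166, -144, -122, -100, -78]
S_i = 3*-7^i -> [3, -21, 147, -1029, 7203]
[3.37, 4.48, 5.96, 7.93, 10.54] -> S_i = 3.37*1.33^i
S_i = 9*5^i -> [9, 45, 225, 1125, 5625]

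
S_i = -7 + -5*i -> [-7, -12, -17, -22, -27]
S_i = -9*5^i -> [-9, -45, -225, -1125, -5625]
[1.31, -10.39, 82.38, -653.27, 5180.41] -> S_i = 1.31*(-7.93)^i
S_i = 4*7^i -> [4, 28, 196, 1372, 9604]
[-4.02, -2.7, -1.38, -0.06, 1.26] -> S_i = -4.02 + 1.32*i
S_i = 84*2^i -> [84, 168, 336, 672, 1344]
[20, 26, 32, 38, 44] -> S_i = 20 + 6*i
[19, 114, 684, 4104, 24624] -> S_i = 19*6^i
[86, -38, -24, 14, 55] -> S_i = Random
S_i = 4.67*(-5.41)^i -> [4.67, -25.26, 136.68, -739.45, 4000.42]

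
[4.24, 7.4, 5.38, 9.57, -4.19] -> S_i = Random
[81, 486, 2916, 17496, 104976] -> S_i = 81*6^i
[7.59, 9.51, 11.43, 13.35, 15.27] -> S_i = 7.59 + 1.92*i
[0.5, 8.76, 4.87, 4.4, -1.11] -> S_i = Random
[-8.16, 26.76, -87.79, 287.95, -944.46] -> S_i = -8.16*(-3.28)^i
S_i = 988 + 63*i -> [988, 1051, 1114, 1177, 1240]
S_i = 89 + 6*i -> [89, 95, 101, 107, 113]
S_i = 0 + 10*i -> [0, 10, 20, 30, 40]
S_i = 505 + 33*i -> [505, 538, 571, 604, 637]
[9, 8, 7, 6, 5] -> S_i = 9 + -1*i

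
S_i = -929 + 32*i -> [-929, -897, -865, -833, -801]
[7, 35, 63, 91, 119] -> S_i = 7 + 28*i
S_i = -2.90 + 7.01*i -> [-2.9, 4.11, 11.12, 18.13, 25.14]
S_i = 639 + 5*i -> [639, 644, 649, 654, 659]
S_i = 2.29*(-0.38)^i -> [2.29, -0.87, 0.33, -0.13, 0.05]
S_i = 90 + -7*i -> [90, 83, 76, 69, 62]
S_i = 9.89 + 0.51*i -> [9.89, 10.4, 10.91, 11.42, 11.93]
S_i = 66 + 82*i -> [66, 148, 230, 312, 394]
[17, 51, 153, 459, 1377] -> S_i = 17*3^i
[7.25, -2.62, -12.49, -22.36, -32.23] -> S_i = 7.25 + -9.87*i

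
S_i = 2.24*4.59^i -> [2.24, 10.28, 47.19, 216.61, 994.26]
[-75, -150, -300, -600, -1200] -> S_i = -75*2^i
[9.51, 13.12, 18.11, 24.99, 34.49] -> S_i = 9.51*1.38^i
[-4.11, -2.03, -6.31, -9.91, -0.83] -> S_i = Random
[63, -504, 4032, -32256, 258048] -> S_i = 63*-8^i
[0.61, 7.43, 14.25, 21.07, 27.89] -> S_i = 0.61 + 6.82*i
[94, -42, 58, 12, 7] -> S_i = Random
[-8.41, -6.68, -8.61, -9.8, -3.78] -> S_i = Random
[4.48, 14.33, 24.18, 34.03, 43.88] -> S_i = 4.48 + 9.85*i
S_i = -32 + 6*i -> [-32, -26, -20, -14, -8]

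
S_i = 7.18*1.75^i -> [7.18, 12.56, 21.99, 38.48, 67.34]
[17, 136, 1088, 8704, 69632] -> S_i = 17*8^i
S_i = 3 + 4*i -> [3, 7, 11, 15, 19]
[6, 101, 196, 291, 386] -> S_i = 6 + 95*i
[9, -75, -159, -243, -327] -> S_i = 9 + -84*i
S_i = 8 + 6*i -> [8, 14, 20, 26, 32]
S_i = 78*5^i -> [78, 390, 1950, 9750, 48750]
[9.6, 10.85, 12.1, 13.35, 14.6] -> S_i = 9.60 + 1.25*i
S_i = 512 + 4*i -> [512, 516, 520, 524, 528]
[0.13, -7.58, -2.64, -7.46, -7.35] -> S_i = Random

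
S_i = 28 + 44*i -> [28, 72, 116, 160, 204]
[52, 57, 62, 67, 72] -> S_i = 52 + 5*i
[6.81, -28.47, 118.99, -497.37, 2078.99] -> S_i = 6.81*(-4.18)^i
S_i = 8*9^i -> [8, 72, 648, 5832, 52488]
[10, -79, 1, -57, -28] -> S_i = Random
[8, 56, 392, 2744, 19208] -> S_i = 8*7^i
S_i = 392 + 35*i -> [392, 427, 462, 497, 532]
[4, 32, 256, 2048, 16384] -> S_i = 4*8^i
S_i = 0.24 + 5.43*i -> [0.24, 5.67, 11.1, 16.53, 21.96]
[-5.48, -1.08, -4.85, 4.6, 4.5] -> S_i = Random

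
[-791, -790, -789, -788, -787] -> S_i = -791 + 1*i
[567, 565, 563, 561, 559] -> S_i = 567 + -2*i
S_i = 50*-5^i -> [50, -250, 1250, -6250, 31250]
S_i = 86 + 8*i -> [86, 94, 102, 110, 118]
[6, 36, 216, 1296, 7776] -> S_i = 6*6^i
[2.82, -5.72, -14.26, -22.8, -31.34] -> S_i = 2.82 + -8.54*i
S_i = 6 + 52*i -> [6, 58, 110, 162, 214]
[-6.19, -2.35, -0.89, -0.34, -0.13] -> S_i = -6.19*0.38^i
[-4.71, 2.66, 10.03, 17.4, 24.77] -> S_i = -4.71 + 7.37*i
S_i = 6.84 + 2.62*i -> [6.84, 9.46, 12.08, 14.7, 17.32]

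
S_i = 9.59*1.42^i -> [9.59, 13.62, 19.34, 27.46, 38.99]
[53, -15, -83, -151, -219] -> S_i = 53 + -68*i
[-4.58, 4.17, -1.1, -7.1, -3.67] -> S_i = Random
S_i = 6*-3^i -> [6, -18, 54, -162, 486]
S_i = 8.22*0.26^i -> [8.22, 2.14, 0.56, 0.14, 0.04]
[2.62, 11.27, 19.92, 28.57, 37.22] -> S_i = 2.62 + 8.65*i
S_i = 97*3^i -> [97, 291, 873, 2619, 7857]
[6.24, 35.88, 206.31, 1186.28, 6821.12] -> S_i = 6.24*5.75^i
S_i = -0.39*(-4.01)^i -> [-0.39, 1.56, -6.27, 25.15, -100.84]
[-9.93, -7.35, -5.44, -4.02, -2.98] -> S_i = -9.93*0.74^i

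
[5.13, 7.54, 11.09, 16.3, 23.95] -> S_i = 5.13*1.47^i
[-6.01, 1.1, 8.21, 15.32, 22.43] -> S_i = -6.01 + 7.11*i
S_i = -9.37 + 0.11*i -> [-9.37, -9.26, -9.15, -9.04, -8.93]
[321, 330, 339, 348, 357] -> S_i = 321 + 9*i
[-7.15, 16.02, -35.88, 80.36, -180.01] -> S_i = -7.15*(-2.24)^i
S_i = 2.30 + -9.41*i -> [2.3, -7.11, -16.52, -25.93, -35.34]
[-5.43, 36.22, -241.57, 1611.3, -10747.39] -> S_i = -5.43*(-6.67)^i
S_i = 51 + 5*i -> [51, 56, 61, 66, 71]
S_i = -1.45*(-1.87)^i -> [-1.45, 2.71, -5.07, 9.48, -17.73]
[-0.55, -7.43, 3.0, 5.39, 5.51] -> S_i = Random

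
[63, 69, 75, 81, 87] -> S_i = 63 + 6*i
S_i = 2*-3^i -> [2, -6, 18, -54, 162]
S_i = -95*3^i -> [-95, -285, -855, -2565, -7695]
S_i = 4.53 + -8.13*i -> [4.53, -3.6, -11.73, -19.86, -27.99]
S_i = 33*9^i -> [33, 297, 2673, 24057, 216513]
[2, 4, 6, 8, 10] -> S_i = 2 + 2*i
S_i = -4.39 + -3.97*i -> [-4.39, -8.36, -12.33, -16.3, -20.27]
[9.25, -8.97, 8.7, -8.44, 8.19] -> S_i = 9.25*(-0.97)^i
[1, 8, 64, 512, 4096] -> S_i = 1*8^i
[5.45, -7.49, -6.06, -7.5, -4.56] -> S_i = Random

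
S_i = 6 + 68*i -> [6, 74, 142, 210, 278]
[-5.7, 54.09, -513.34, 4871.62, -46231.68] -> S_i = -5.70*(-9.49)^i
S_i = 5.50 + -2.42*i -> [5.5, 3.08, 0.66, -1.76, -4.18]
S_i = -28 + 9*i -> [-28, -19, -10, -1, 8]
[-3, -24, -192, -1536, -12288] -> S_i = -3*8^i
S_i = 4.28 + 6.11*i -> [4.28, 10.39, 16.5, 22.61, 28.72]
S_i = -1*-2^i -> [-1, 2, -4, 8, -16]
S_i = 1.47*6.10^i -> [1.47, 8.97, 54.7, 333.66, 2035.34]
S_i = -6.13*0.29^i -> [-6.13, -1.78, -0.52, -0.15, -0.04]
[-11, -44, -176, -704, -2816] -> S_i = -11*4^i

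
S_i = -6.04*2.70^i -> [-6.04, -16.31, -44.03, -118.89, -320.99]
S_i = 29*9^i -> [29, 261, 2349, 21141, 190269]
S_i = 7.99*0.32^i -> [7.99, 2.56, 0.82, 0.26, 0.08]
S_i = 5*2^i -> [5, 10, 20, 40, 80]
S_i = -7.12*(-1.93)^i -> [-7.12, 13.74, -26.52, 51.19, -98.79]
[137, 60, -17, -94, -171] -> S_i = 137 + -77*i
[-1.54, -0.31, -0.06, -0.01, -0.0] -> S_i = -1.54*0.20^i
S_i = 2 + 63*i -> [2, 65, 128, 191, 254]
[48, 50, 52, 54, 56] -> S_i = 48 + 2*i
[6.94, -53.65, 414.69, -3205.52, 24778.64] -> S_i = 6.94*(-7.73)^i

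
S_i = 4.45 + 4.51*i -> [4.45, 8.96, 13.47, 17.98, 22.49]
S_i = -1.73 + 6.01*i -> [-1.73, 4.28, 10.29, 16.3, 22.31]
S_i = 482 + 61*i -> [482, 543, 604, 665, 726]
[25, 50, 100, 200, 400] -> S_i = 25*2^i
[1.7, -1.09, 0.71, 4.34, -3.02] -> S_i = Random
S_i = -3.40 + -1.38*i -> [-3.4, -4.78, -6.16, -7.54, -8.92]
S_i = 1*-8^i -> [1, -8, 64, -512, 4096]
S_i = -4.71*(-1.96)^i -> [-4.71, 9.23, -18.09, 35.46, -69.51]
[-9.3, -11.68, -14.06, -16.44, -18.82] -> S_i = -9.30 + -2.38*i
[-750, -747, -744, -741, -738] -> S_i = -750 + 3*i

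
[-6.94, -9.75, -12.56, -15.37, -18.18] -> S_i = -6.94 + -2.81*i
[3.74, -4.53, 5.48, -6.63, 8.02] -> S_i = 3.74*(-1.21)^i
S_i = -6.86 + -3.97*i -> [-6.86, -10.83, -14.8, -18.77, -22.74]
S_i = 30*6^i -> [30, 180, 1080, 6480, 38880]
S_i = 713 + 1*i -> [713, 714, 715, 716, 717]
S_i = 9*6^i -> [9, 54, 324, 1944, 11664]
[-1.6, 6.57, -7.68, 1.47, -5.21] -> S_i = Random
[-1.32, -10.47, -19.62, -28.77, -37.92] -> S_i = -1.32 + -9.15*i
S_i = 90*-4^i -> [90, -360, 1440, -5760, 23040]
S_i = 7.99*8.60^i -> [7.99, 68.71, 590.94, 5082.09, 43705.95]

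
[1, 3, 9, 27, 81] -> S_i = 1*3^i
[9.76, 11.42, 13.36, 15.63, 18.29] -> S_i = 9.76*1.17^i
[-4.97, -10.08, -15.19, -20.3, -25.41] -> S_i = -4.97 + -5.11*i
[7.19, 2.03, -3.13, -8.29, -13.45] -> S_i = 7.19 + -5.16*i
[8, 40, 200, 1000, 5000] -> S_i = 8*5^i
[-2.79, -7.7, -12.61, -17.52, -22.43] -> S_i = -2.79 + -4.91*i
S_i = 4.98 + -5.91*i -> [4.98, -0.93, -6.84, -12.75, -18.66]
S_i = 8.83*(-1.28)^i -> [8.83, -11.3, 14.47, -18.52, 23.7]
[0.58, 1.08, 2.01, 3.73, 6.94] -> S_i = 0.58*1.86^i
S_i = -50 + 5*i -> [-50, -45, -40, -35, -30]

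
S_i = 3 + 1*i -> [3, 4, 5, 6, 7]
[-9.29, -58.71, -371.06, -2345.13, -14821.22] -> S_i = -9.29*6.32^i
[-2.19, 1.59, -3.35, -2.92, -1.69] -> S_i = Random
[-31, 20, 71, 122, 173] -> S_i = -31 + 51*i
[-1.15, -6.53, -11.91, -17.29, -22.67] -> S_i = -1.15 + -5.38*i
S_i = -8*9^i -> [-8, -72, -648, -5832, -52488]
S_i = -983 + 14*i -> [-983, -969, -955, -941, -927]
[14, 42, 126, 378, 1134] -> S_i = 14*3^i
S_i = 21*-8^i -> [21, -168, 1344, -10752, 86016]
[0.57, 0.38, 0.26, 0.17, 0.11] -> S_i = 0.57*0.67^i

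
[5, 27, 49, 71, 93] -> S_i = 5 + 22*i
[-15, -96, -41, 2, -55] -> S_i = Random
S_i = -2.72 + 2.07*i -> [-2.72, -0.65, 1.42, 3.49, 5.56]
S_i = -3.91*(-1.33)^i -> [-3.91, 5.2, -6.92, 9.2, -12.23]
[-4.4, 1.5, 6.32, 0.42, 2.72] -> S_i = Random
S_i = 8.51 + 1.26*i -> [8.51, 9.77, 11.03, 12.29, 13.55]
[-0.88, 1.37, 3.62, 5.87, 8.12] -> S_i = -0.88 + 2.25*i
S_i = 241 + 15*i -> [241, 256, 271, 286, 301]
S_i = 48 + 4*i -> [48, 52, 56, 60, 64]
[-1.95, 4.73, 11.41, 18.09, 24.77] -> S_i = -1.95 + 6.68*i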